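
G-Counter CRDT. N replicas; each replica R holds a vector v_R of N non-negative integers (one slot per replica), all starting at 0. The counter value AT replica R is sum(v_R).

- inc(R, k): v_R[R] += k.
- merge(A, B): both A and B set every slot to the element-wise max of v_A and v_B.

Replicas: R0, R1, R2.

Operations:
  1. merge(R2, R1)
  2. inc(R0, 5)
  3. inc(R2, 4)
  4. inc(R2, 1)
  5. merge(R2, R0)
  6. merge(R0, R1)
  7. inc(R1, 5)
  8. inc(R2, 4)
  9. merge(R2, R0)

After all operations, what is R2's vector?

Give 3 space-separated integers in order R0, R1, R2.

Op 1: merge R2<->R1 -> R2=(0,0,0) R1=(0,0,0)
Op 2: inc R0 by 5 -> R0=(5,0,0) value=5
Op 3: inc R2 by 4 -> R2=(0,0,4) value=4
Op 4: inc R2 by 1 -> R2=(0,0,5) value=5
Op 5: merge R2<->R0 -> R2=(5,0,5) R0=(5,0,5)
Op 6: merge R0<->R1 -> R0=(5,0,5) R1=(5,0,5)
Op 7: inc R1 by 5 -> R1=(5,5,5) value=15
Op 8: inc R2 by 4 -> R2=(5,0,9) value=14
Op 9: merge R2<->R0 -> R2=(5,0,9) R0=(5,0,9)

Answer: 5 0 9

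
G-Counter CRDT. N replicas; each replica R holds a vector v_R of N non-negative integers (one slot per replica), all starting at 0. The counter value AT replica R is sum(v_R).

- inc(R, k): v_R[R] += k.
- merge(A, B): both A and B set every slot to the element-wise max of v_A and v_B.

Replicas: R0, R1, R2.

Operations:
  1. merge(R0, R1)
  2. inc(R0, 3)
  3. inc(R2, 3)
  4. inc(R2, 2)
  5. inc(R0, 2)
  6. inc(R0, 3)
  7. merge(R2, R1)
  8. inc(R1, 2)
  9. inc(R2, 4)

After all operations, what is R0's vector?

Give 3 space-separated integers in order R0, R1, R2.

Op 1: merge R0<->R1 -> R0=(0,0,0) R1=(0,0,0)
Op 2: inc R0 by 3 -> R0=(3,0,0) value=3
Op 3: inc R2 by 3 -> R2=(0,0,3) value=3
Op 4: inc R2 by 2 -> R2=(0,0,5) value=5
Op 5: inc R0 by 2 -> R0=(5,0,0) value=5
Op 6: inc R0 by 3 -> R0=(8,0,0) value=8
Op 7: merge R2<->R1 -> R2=(0,0,5) R1=(0,0,5)
Op 8: inc R1 by 2 -> R1=(0,2,5) value=7
Op 9: inc R2 by 4 -> R2=(0,0,9) value=9

Answer: 8 0 0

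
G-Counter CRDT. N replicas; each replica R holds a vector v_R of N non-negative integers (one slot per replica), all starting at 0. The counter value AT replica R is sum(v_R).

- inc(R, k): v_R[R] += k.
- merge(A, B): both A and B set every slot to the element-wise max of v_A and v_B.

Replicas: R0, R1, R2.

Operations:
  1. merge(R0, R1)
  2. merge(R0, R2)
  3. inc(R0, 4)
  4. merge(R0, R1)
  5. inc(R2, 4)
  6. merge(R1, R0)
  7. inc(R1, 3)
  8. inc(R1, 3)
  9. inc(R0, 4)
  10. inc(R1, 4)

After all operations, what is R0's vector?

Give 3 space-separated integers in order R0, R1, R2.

Answer: 8 0 0

Derivation:
Op 1: merge R0<->R1 -> R0=(0,0,0) R1=(0,0,0)
Op 2: merge R0<->R2 -> R0=(0,0,0) R2=(0,0,0)
Op 3: inc R0 by 4 -> R0=(4,0,0) value=4
Op 4: merge R0<->R1 -> R0=(4,0,0) R1=(4,0,0)
Op 5: inc R2 by 4 -> R2=(0,0,4) value=4
Op 6: merge R1<->R0 -> R1=(4,0,0) R0=(4,0,0)
Op 7: inc R1 by 3 -> R1=(4,3,0) value=7
Op 8: inc R1 by 3 -> R1=(4,6,0) value=10
Op 9: inc R0 by 4 -> R0=(8,0,0) value=8
Op 10: inc R1 by 4 -> R1=(4,10,0) value=14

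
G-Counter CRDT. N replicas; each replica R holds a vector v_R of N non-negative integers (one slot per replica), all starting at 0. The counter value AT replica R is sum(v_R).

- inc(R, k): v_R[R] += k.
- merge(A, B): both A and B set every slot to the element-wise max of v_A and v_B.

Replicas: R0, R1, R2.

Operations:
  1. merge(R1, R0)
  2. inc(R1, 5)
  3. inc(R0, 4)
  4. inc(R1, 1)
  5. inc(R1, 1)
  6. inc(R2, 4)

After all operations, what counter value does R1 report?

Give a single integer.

Answer: 7

Derivation:
Op 1: merge R1<->R0 -> R1=(0,0,0) R0=(0,0,0)
Op 2: inc R1 by 5 -> R1=(0,5,0) value=5
Op 3: inc R0 by 4 -> R0=(4,0,0) value=4
Op 4: inc R1 by 1 -> R1=(0,6,0) value=6
Op 5: inc R1 by 1 -> R1=(0,7,0) value=7
Op 6: inc R2 by 4 -> R2=(0,0,4) value=4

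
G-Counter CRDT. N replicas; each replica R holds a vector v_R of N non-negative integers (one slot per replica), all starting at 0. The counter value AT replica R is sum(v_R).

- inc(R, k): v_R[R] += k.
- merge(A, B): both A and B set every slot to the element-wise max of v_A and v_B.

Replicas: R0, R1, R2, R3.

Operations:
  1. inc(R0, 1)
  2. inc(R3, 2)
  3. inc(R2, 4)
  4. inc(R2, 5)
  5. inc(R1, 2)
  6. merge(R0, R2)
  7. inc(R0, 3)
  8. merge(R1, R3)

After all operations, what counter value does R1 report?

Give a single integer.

Op 1: inc R0 by 1 -> R0=(1,0,0,0) value=1
Op 2: inc R3 by 2 -> R3=(0,0,0,2) value=2
Op 3: inc R2 by 4 -> R2=(0,0,4,0) value=4
Op 4: inc R2 by 5 -> R2=(0,0,9,0) value=9
Op 5: inc R1 by 2 -> R1=(0,2,0,0) value=2
Op 6: merge R0<->R2 -> R0=(1,0,9,0) R2=(1,0,9,0)
Op 7: inc R0 by 3 -> R0=(4,0,9,0) value=13
Op 8: merge R1<->R3 -> R1=(0,2,0,2) R3=(0,2,0,2)

Answer: 4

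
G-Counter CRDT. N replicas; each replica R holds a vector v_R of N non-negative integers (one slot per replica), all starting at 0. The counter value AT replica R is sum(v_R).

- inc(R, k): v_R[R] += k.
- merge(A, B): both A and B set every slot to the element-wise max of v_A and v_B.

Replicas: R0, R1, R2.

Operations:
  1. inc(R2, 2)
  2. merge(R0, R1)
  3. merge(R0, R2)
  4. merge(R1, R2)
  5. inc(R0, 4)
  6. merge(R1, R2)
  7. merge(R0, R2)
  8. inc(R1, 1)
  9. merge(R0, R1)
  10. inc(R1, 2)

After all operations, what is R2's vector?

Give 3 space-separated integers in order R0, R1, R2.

Answer: 4 0 2

Derivation:
Op 1: inc R2 by 2 -> R2=(0,0,2) value=2
Op 2: merge R0<->R1 -> R0=(0,0,0) R1=(0,0,0)
Op 3: merge R0<->R2 -> R0=(0,0,2) R2=(0,0,2)
Op 4: merge R1<->R2 -> R1=(0,0,2) R2=(0,0,2)
Op 5: inc R0 by 4 -> R0=(4,0,2) value=6
Op 6: merge R1<->R2 -> R1=(0,0,2) R2=(0,0,2)
Op 7: merge R0<->R2 -> R0=(4,0,2) R2=(4,0,2)
Op 8: inc R1 by 1 -> R1=(0,1,2) value=3
Op 9: merge R0<->R1 -> R0=(4,1,2) R1=(4,1,2)
Op 10: inc R1 by 2 -> R1=(4,3,2) value=9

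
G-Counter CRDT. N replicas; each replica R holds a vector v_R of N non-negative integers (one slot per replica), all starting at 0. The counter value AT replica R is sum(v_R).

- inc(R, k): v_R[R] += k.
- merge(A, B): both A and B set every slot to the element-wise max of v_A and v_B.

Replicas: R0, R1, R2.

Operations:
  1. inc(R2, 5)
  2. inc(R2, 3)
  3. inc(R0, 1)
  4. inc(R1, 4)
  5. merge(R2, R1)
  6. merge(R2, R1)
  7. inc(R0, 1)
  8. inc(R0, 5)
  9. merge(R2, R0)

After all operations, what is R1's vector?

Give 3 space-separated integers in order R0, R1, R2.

Answer: 0 4 8

Derivation:
Op 1: inc R2 by 5 -> R2=(0,0,5) value=5
Op 2: inc R2 by 3 -> R2=(0,0,8) value=8
Op 3: inc R0 by 1 -> R0=(1,0,0) value=1
Op 4: inc R1 by 4 -> R1=(0,4,0) value=4
Op 5: merge R2<->R1 -> R2=(0,4,8) R1=(0,4,8)
Op 6: merge R2<->R1 -> R2=(0,4,8) R1=(0,4,8)
Op 7: inc R0 by 1 -> R0=(2,0,0) value=2
Op 8: inc R0 by 5 -> R0=(7,0,0) value=7
Op 9: merge R2<->R0 -> R2=(7,4,8) R0=(7,4,8)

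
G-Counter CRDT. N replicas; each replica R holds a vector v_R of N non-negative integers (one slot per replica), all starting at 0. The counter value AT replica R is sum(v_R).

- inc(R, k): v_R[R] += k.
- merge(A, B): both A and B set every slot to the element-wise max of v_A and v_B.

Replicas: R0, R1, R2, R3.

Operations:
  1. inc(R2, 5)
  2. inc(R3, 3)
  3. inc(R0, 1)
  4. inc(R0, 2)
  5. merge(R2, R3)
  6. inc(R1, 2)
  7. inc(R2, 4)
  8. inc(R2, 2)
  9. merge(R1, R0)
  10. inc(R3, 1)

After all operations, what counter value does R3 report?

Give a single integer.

Op 1: inc R2 by 5 -> R2=(0,0,5,0) value=5
Op 2: inc R3 by 3 -> R3=(0,0,0,3) value=3
Op 3: inc R0 by 1 -> R0=(1,0,0,0) value=1
Op 4: inc R0 by 2 -> R0=(3,0,0,0) value=3
Op 5: merge R2<->R3 -> R2=(0,0,5,3) R3=(0,0,5,3)
Op 6: inc R1 by 2 -> R1=(0,2,0,0) value=2
Op 7: inc R2 by 4 -> R2=(0,0,9,3) value=12
Op 8: inc R2 by 2 -> R2=(0,0,11,3) value=14
Op 9: merge R1<->R0 -> R1=(3,2,0,0) R0=(3,2,0,0)
Op 10: inc R3 by 1 -> R3=(0,0,5,4) value=9

Answer: 9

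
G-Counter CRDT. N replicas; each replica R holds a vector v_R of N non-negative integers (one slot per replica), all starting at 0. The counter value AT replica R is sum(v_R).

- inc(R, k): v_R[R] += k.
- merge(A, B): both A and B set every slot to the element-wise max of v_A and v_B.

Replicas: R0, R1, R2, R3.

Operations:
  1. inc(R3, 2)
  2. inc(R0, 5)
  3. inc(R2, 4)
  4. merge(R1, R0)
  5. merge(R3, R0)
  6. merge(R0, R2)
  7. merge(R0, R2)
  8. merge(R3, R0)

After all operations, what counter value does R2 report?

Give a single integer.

Answer: 11

Derivation:
Op 1: inc R3 by 2 -> R3=(0,0,0,2) value=2
Op 2: inc R0 by 5 -> R0=(5,0,0,0) value=5
Op 3: inc R2 by 4 -> R2=(0,0,4,0) value=4
Op 4: merge R1<->R0 -> R1=(5,0,0,0) R0=(5,0,0,0)
Op 5: merge R3<->R0 -> R3=(5,0,0,2) R0=(5,0,0,2)
Op 6: merge R0<->R2 -> R0=(5,0,4,2) R2=(5,0,4,2)
Op 7: merge R0<->R2 -> R0=(5,0,4,2) R2=(5,0,4,2)
Op 8: merge R3<->R0 -> R3=(5,0,4,2) R0=(5,0,4,2)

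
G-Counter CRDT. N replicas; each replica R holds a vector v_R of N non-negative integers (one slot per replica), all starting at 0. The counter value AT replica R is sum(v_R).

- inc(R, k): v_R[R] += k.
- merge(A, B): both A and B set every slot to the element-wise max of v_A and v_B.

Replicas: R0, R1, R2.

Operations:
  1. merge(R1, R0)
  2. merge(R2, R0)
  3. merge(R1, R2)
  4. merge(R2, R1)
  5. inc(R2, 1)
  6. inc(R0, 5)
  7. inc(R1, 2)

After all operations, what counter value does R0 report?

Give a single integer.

Op 1: merge R1<->R0 -> R1=(0,0,0) R0=(0,0,0)
Op 2: merge R2<->R0 -> R2=(0,0,0) R0=(0,0,0)
Op 3: merge R1<->R2 -> R1=(0,0,0) R2=(0,0,0)
Op 4: merge R2<->R1 -> R2=(0,0,0) R1=(0,0,0)
Op 5: inc R2 by 1 -> R2=(0,0,1) value=1
Op 6: inc R0 by 5 -> R0=(5,0,0) value=5
Op 7: inc R1 by 2 -> R1=(0,2,0) value=2

Answer: 5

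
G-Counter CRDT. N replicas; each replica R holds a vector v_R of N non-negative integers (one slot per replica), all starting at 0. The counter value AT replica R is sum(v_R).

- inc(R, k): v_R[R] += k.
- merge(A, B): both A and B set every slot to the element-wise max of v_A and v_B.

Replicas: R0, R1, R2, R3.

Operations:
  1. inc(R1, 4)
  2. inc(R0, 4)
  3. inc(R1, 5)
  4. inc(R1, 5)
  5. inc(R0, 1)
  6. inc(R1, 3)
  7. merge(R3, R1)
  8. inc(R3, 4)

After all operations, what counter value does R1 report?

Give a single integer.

Op 1: inc R1 by 4 -> R1=(0,4,0,0) value=4
Op 2: inc R0 by 4 -> R0=(4,0,0,0) value=4
Op 3: inc R1 by 5 -> R1=(0,9,0,0) value=9
Op 4: inc R1 by 5 -> R1=(0,14,0,0) value=14
Op 5: inc R0 by 1 -> R0=(5,0,0,0) value=5
Op 6: inc R1 by 3 -> R1=(0,17,0,0) value=17
Op 7: merge R3<->R1 -> R3=(0,17,0,0) R1=(0,17,0,0)
Op 8: inc R3 by 4 -> R3=(0,17,0,4) value=21

Answer: 17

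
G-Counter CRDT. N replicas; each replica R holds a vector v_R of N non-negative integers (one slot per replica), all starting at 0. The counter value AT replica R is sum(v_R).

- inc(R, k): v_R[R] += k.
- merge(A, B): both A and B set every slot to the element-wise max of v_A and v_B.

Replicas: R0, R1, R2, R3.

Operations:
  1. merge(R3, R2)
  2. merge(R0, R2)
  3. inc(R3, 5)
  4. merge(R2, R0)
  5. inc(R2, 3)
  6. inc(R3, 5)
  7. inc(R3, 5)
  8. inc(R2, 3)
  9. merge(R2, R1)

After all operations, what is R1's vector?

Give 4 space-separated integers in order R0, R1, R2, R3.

Answer: 0 0 6 0

Derivation:
Op 1: merge R3<->R2 -> R3=(0,0,0,0) R2=(0,0,0,0)
Op 2: merge R0<->R2 -> R0=(0,0,0,0) R2=(0,0,0,0)
Op 3: inc R3 by 5 -> R3=(0,0,0,5) value=5
Op 4: merge R2<->R0 -> R2=(0,0,0,0) R0=(0,0,0,0)
Op 5: inc R2 by 3 -> R2=(0,0,3,0) value=3
Op 6: inc R3 by 5 -> R3=(0,0,0,10) value=10
Op 7: inc R3 by 5 -> R3=(0,0,0,15) value=15
Op 8: inc R2 by 3 -> R2=(0,0,6,0) value=6
Op 9: merge R2<->R1 -> R2=(0,0,6,0) R1=(0,0,6,0)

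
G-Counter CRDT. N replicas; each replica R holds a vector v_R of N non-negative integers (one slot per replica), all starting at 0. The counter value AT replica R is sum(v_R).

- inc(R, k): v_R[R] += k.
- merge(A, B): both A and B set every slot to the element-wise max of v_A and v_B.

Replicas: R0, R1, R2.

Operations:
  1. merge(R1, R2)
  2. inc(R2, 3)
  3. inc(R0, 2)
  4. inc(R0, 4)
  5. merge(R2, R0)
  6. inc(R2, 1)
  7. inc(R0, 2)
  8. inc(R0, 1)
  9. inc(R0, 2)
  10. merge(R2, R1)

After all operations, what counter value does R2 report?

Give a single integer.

Answer: 10

Derivation:
Op 1: merge R1<->R2 -> R1=(0,0,0) R2=(0,0,0)
Op 2: inc R2 by 3 -> R2=(0,0,3) value=3
Op 3: inc R0 by 2 -> R0=(2,0,0) value=2
Op 4: inc R0 by 4 -> R0=(6,0,0) value=6
Op 5: merge R2<->R0 -> R2=(6,0,3) R0=(6,0,3)
Op 6: inc R2 by 1 -> R2=(6,0,4) value=10
Op 7: inc R0 by 2 -> R0=(8,0,3) value=11
Op 8: inc R0 by 1 -> R0=(9,0,3) value=12
Op 9: inc R0 by 2 -> R0=(11,0,3) value=14
Op 10: merge R2<->R1 -> R2=(6,0,4) R1=(6,0,4)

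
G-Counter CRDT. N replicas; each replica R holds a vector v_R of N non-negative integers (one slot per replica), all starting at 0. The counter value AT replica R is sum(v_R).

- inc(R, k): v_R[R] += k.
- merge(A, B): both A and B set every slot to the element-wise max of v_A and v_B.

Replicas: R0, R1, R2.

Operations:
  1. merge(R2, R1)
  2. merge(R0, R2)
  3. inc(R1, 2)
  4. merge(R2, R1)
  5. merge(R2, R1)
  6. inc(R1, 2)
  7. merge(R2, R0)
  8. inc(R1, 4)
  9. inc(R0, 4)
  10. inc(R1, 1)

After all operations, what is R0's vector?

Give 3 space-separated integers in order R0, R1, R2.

Answer: 4 2 0

Derivation:
Op 1: merge R2<->R1 -> R2=(0,0,0) R1=(0,0,0)
Op 2: merge R0<->R2 -> R0=(0,0,0) R2=(0,0,0)
Op 3: inc R1 by 2 -> R1=(0,2,0) value=2
Op 4: merge R2<->R1 -> R2=(0,2,0) R1=(0,2,0)
Op 5: merge R2<->R1 -> R2=(0,2,0) R1=(0,2,0)
Op 6: inc R1 by 2 -> R1=(0,4,0) value=4
Op 7: merge R2<->R0 -> R2=(0,2,0) R0=(0,2,0)
Op 8: inc R1 by 4 -> R1=(0,8,0) value=8
Op 9: inc R0 by 4 -> R0=(4,2,0) value=6
Op 10: inc R1 by 1 -> R1=(0,9,0) value=9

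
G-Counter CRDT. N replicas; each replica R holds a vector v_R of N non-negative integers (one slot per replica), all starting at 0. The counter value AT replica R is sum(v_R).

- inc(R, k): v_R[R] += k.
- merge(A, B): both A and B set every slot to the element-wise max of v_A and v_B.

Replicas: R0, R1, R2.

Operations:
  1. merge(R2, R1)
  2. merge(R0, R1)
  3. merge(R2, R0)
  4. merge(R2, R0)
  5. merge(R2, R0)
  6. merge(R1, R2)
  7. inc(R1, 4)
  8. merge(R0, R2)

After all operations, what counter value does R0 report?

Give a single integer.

Answer: 0

Derivation:
Op 1: merge R2<->R1 -> R2=(0,0,0) R1=(0,0,0)
Op 2: merge R0<->R1 -> R0=(0,0,0) R1=(0,0,0)
Op 3: merge R2<->R0 -> R2=(0,0,0) R0=(0,0,0)
Op 4: merge R2<->R0 -> R2=(0,0,0) R0=(0,0,0)
Op 5: merge R2<->R0 -> R2=(0,0,0) R0=(0,0,0)
Op 6: merge R1<->R2 -> R1=(0,0,0) R2=(0,0,0)
Op 7: inc R1 by 4 -> R1=(0,4,0) value=4
Op 8: merge R0<->R2 -> R0=(0,0,0) R2=(0,0,0)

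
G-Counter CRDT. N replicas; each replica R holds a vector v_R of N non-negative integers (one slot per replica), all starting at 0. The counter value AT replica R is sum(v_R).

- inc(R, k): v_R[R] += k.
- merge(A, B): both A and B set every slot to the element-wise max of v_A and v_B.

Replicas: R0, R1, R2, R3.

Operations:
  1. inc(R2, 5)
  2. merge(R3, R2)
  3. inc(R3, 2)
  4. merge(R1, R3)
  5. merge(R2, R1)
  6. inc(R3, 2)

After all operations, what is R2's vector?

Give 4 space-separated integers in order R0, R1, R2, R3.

Op 1: inc R2 by 5 -> R2=(0,0,5,0) value=5
Op 2: merge R3<->R2 -> R3=(0,0,5,0) R2=(0,0,5,0)
Op 3: inc R3 by 2 -> R3=(0,0,5,2) value=7
Op 4: merge R1<->R3 -> R1=(0,0,5,2) R3=(0,0,5,2)
Op 5: merge R2<->R1 -> R2=(0,0,5,2) R1=(0,0,5,2)
Op 6: inc R3 by 2 -> R3=(0,0,5,4) value=9

Answer: 0 0 5 2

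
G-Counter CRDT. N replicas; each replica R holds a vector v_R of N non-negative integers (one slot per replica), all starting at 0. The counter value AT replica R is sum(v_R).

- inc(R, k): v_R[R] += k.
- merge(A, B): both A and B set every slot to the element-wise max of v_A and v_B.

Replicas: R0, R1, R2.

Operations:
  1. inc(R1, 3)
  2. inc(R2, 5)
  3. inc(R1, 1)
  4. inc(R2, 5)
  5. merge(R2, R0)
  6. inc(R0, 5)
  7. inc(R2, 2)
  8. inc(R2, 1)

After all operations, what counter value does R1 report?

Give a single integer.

Op 1: inc R1 by 3 -> R1=(0,3,0) value=3
Op 2: inc R2 by 5 -> R2=(0,0,5) value=5
Op 3: inc R1 by 1 -> R1=(0,4,0) value=4
Op 4: inc R2 by 5 -> R2=(0,0,10) value=10
Op 5: merge R2<->R0 -> R2=(0,0,10) R0=(0,0,10)
Op 6: inc R0 by 5 -> R0=(5,0,10) value=15
Op 7: inc R2 by 2 -> R2=(0,0,12) value=12
Op 8: inc R2 by 1 -> R2=(0,0,13) value=13

Answer: 4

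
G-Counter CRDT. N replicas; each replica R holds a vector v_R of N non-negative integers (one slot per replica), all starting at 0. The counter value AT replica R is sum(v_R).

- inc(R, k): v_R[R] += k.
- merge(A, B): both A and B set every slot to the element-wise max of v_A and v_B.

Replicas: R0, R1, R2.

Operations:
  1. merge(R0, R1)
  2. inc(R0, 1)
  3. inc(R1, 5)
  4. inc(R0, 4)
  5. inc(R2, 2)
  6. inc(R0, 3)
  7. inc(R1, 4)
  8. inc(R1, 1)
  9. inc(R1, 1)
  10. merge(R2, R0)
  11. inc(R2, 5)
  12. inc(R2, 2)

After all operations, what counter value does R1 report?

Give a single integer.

Op 1: merge R0<->R1 -> R0=(0,0,0) R1=(0,0,0)
Op 2: inc R0 by 1 -> R0=(1,0,0) value=1
Op 3: inc R1 by 5 -> R1=(0,5,0) value=5
Op 4: inc R0 by 4 -> R0=(5,0,0) value=5
Op 5: inc R2 by 2 -> R2=(0,0,2) value=2
Op 6: inc R0 by 3 -> R0=(8,0,0) value=8
Op 7: inc R1 by 4 -> R1=(0,9,0) value=9
Op 8: inc R1 by 1 -> R1=(0,10,0) value=10
Op 9: inc R1 by 1 -> R1=(0,11,0) value=11
Op 10: merge R2<->R0 -> R2=(8,0,2) R0=(8,0,2)
Op 11: inc R2 by 5 -> R2=(8,0,7) value=15
Op 12: inc R2 by 2 -> R2=(8,0,9) value=17

Answer: 11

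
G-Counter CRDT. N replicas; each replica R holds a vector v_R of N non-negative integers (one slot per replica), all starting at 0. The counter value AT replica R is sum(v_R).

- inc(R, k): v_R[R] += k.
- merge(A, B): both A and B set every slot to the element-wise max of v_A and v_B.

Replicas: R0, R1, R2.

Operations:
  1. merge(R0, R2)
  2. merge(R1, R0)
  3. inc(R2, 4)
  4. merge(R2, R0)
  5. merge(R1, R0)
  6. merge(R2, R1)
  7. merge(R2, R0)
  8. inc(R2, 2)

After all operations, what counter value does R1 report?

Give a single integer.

Op 1: merge R0<->R2 -> R0=(0,0,0) R2=(0,0,0)
Op 2: merge R1<->R0 -> R1=(0,0,0) R0=(0,0,0)
Op 3: inc R2 by 4 -> R2=(0,0,4) value=4
Op 4: merge R2<->R0 -> R2=(0,0,4) R0=(0,0,4)
Op 5: merge R1<->R0 -> R1=(0,0,4) R0=(0,0,4)
Op 6: merge R2<->R1 -> R2=(0,0,4) R1=(0,0,4)
Op 7: merge R2<->R0 -> R2=(0,0,4) R0=(0,0,4)
Op 8: inc R2 by 2 -> R2=(0,0,6) value=6

Answer: 4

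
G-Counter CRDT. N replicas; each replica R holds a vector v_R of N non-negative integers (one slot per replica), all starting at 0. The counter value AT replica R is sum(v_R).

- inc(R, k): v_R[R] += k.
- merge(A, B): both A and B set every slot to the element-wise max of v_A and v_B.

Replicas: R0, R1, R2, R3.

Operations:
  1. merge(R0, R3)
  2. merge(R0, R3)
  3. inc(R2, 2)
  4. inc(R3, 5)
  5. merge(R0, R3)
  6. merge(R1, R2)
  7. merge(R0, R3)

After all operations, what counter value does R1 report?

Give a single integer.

Answer: 2

Derivation:
Op 1: merge R0<->R3 -> R0=(0,0,0,0) R3=(0,0,0,0)
Op 2: merge R0<->R3 -> R0=(0,0,0,0) R3=(0,0,0,0)
Op 3: inc R2 by 2 -> R2=(0,0,2,0) value=2
Op 4: inc R3 by 5 -> R3=(0,0,0,5) value=5
Op 5: merge R0<->R3 -> R0=(0,0,0,5) R3=(0,0,0,5)
Op 6: merge R1<->R2 -> R1=(0,0,2,0) R2=(0,0,2,0)
Op 7: merge R0<->R3 -> R0=(0,0,0,5) R3=(0,0,0,5)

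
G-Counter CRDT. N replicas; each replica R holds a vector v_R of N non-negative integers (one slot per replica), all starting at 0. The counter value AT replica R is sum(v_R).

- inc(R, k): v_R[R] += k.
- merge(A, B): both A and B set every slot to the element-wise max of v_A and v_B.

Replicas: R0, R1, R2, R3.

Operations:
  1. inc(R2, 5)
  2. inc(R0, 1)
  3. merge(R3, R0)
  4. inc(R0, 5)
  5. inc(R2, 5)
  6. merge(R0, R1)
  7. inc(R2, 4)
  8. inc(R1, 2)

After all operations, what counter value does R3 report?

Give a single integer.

Answer: 1

Derivation:
Op 1: inc R2 by 5 -> R2=(0,0,5,0) value=5
Op 2: inc R0 by 1 -> R0=(1,0,0,0) value=1
Op 3: merge R3<->R0 -> R3=(1,0,0,0) R0=(1,0,0,0)
Op 4: inc R0 by 5 -> R0=(6,0,0,0) value=6
Op 5: inc R2 by 5 -> R2=(0,0,10,0) value=10
Op 6: merge R0<->R1 -> R0=(6,0,0,0) R1=(6,0,0,0)
Op 7: inc R2 by 4 -> R2=(0,0,14,0) value=14
Op 8: inc R1 by 2 -> R1=(6,2,0,0) value=8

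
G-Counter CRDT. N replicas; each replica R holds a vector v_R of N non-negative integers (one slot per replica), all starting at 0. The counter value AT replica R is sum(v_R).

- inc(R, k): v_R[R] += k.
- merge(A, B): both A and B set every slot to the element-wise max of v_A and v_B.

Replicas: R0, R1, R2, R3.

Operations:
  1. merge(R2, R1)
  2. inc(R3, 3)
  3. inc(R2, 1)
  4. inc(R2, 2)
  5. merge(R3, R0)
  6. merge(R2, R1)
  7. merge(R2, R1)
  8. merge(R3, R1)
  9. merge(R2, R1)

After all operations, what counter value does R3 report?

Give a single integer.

Op 1: merge R2<->R1 -> R2=(0,0,0,0) R1=(0,0,0,0)
Op 2: inc R3 by 3 -> R3=(0,0,0,3) value=3
Op 3: inc R2 by 1 -> R2=(0,0,1,0) value=1
Op 4: inc R2 by 2 -> R2=(0,0,3,0) value=3
Op 5: merge R3<->R0 -> R3=(0,0,0,3) R0=(0,0,0,3)
Op 6: merge R2<->R1 -> R2=(0,0,3,0) R1=(0,0,3,0)
Op 7: merge R2<->R1 -> R2=(0,0,3,0) R1=(0,0,3,0)
Op 8: merge R3<->R1 -> R3=(0,0,3,3) R1=(0,0,3,3)
Op 9: merge R2<->R1 -> R2=(0,0,3,3) R1=(0,0,3,3)

Answer: 6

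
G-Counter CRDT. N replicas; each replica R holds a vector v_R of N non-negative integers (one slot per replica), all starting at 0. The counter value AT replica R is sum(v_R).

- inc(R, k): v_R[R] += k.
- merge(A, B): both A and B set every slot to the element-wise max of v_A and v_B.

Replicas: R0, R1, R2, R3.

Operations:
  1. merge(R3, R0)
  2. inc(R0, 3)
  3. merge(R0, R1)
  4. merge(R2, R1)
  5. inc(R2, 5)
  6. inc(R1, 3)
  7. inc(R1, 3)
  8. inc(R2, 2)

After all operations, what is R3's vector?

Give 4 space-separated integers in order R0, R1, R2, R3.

Answer: 0 0 0 0

Derivation:
Op 1: merge R3<->R0 -> R3=(0,0,0,0) R0=(0,0,0,0)
Op 2: inc R0 by 3 -> R0=(3,0,0,0) value=3
Op 3: merge R0<->R1 -> R0=(3,0,0,0) R1=(3,0,0,0)
Op 4: merge R2<->R1 -> R2=(3,0,0,0) R1=(3,0,0,0)
Op 5: inc R2 by 5 -> R2=(3,0,5,0) value=8
Op 6: inc R1 by 3 -> R1=(3,3,0,0) value=6
Op 7: inc R1 by 3 -> R1=(3,6,0,0) value=9
Op 8: inc R2 by 2 -> R2=(3,0,7,0) value=10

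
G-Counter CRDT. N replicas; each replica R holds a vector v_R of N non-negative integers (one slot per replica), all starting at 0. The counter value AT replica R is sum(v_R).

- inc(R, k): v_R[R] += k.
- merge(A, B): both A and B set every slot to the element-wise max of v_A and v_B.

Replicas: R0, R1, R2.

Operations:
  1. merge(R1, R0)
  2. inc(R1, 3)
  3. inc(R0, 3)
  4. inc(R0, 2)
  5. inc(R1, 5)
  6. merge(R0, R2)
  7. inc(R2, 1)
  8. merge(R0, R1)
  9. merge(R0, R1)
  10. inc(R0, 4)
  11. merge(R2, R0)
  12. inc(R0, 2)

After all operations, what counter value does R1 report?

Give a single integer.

Answer: 13

Derivation:
Op 1: merge R1<->R0 -> R1=(0,0,0) R0=(0,0,0)
Op 2: inc R1 by 3 -> R1=(0,3,0) value=3
Op 3: inc R0 by 3 -> R0=(3,0,0) value=3
Op 4: inc R0 by 2 -> R0=(5,0,0) value=5
Op 5: inc R1 by 5 -> R1=(0,8,0) value=8
Op 6: merge R0<->R2 -> R0=(5,0,0) R2=(5,0,0)
Op 7: inc R2 by 1 -> R2=(5,0,1) value=6
Op 8: merge R0<->R1 -> R0=(5,8,0) R1=(5,8,0)
Op 9: merge R0<->R1 -> R0=(5,8,0) R1=(5,8,0)
Op 10: inc R0 by 4 -> R0=(9,8,0) value=17
Op 11: merge R2<->R0 -> R2=(9,8,1) R0=(9,8,1)
Op 12: inc R0 by 2 -> R0=(11,8,1) value=20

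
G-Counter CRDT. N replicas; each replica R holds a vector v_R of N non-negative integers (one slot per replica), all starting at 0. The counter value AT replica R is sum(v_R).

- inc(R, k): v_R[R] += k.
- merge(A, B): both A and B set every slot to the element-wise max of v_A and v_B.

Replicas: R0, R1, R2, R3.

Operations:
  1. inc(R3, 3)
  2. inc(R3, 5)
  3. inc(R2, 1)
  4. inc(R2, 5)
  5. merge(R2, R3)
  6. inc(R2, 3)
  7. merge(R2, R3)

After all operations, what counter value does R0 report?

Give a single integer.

Answer: 0

Derivation:
Op 1: inc R3 by 3 -> R3=(0,0,0,3) value=3
Op 2: inc R3 by 5 -> R3=(0,0,0,8) value=8
Op 3: inc R2 by 1 -> R2=(0,0,1,0) value=1
Op 4: inc R2 by 5 -> R2=(0,0,6,0) value=6
Op 5: merge R2<->R3 -> R2=(0,0,6,8) R3=(0,0,6,8)
Op 6: inc R2 by 3 -> R2=(0,0,9,8) value=17
Op 7: merge R2<->R3 -> R2=(0,0,9,8) R3=(0,0,9,8)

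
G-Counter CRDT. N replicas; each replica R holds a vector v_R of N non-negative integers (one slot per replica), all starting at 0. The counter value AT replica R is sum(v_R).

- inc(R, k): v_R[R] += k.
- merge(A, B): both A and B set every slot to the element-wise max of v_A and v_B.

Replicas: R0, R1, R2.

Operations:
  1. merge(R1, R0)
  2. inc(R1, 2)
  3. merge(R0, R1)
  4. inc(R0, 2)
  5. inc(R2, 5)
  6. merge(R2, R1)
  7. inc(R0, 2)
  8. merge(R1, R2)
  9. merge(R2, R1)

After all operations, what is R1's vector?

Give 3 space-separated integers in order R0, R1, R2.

Answer: 0 2 5

Derivation:
Op 1: merge R1<->R0 -> R1=(0,0,0) R0=(0,0,0)
Op 2: inc R1 by 2 -> R1=(0,2,0) value=2
Op 3: merge R0<->R1 -> R0=(0,2,0) R1=(0,2,0)
Op 4: inc R0 by 2 -> R0=(2,2,0) value=4
Op 5: inc R2 by 5 -> R2=(0,0,5) value=5
Op 6: merge R2<->R1 -> R2=(0,2,5) R1=(0,2,5)
Op 7: inc R0 by 2 -> R0=(4,2,0) value=6
Op 8: merge R1<->R2 -> R1=(0,2,5) R2=(0,2,5)
Op 9: merge R2<->R1 -> R2=(0,2,5) R1=(0,2,5)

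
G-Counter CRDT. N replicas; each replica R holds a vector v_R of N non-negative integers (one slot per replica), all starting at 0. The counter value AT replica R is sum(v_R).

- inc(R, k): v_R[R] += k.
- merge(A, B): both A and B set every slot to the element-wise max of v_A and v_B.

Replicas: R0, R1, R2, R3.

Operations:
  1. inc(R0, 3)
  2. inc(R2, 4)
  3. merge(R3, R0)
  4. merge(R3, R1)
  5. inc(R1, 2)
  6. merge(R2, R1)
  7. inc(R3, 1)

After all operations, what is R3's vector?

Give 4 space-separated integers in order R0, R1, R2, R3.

Answer: 3 0 0 1

Derivation:
Op 1: inc R0 by 3 -> R0=(3,0,0,0) value=3
Op 2: inc R2 by 4 -> R2=(0,0,4,0) value=4
Op 3: merge R3<->R0 -> R3=(3,0,0,0) R0=(3,0,0,0)
Op 4: merge R3<->R1 -> R3=(3,0,0,0) R1=(3,0,0,0)
Op 5: inc R1 by 2 -> R1=(3,2,0,0) value=5
Op 6: merge R2<->R1 -> R2=(3,2,4,0) R1=(3,2,4,0)
Op 7: inc R3 by 1 -> R3=(3,0,0,1) value=4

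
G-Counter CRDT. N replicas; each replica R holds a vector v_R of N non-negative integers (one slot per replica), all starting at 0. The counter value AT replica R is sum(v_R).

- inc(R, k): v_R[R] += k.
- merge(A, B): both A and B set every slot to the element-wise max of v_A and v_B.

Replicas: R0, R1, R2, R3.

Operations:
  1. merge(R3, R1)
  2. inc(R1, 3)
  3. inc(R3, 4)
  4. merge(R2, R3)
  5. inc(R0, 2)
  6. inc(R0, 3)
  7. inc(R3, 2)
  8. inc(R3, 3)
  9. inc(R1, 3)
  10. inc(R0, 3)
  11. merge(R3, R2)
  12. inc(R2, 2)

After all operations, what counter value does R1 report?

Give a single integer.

Op 1: merge R3<->R1 -> R3=(0,0,0,0) R1=(0,0,0,0)
Op 2: inc R1 by 3 -> R1=(0,3,0,0) value=3
Op 3: inc R3 by 4 -> R3=(0,0,0,4) value=4
Op 4: merge R2<->R3 -> R2=(0,0,0,4) R3=(0,0,0,4)
Op 5: inc R0 by 2 -> R0=(2,0,0,0) value=2
Op 6: inc R0 by 3 -> R0=(5,0,0,0) value=5
Op 7: inc R3 by 2 -> R3=(0,0,0,6) value=6
Op 8: inc R3 by 3 -> R3=(0,0,0,9) value=9
Op 9: inc R1 by 3 -> R1=(0,6,0,0) value=6
Op 10: inc R0 by 3 -> R0=(8,0,0,0) value=8
Op 11: merge R3<->R2 -> R3=(0,0,0,9) R2=(0,0,0,9)
Op 12: inc R2 by 2 -> R2=(0,0,2,9) value=11

Answer: 6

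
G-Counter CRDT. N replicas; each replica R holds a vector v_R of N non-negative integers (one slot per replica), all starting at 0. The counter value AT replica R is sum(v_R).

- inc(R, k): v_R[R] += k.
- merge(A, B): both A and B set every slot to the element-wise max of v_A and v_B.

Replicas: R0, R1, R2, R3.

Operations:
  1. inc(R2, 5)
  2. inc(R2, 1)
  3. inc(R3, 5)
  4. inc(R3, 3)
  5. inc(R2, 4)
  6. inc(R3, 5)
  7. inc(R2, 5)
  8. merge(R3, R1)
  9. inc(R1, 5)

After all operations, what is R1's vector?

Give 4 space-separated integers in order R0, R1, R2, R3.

Op 1: inc R2 by 5 -> R2=(0,0,5,0) value=5
Op 2: inc R2 by 1 -> R2=(0,0,6,0) value=6
Op 3: inc R3 by 5 -> R3=(0,0,0,5) value=5
Op 4: inc R3 by 3 -> R3=(0,0,0,8) value=8
Op 5: inc R2 by 4 -> R2=(0,0,10,0) value=10
Op 6: inc R3 by 5 -> R3=(0,0,0,13) value=13
Op 7: inc R2 by 5 -> R2=(0,0,15,0) value=15
Op 8: merge R3<->R1 -> R3=(0,0,0,13) R1=(0,0,0,13)
Op 9: inc R1 by 5 -> R1=(0,5,0,13) value=18

Answer: 0 5 0 13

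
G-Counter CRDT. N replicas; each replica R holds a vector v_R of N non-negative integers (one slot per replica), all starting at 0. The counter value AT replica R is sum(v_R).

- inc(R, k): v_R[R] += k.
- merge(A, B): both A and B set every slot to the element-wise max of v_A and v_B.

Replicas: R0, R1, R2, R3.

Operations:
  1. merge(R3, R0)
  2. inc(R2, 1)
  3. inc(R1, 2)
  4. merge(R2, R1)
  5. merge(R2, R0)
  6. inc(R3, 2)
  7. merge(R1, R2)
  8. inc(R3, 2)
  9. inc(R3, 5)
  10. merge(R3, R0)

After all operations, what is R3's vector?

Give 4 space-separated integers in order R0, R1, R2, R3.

Answer: 0 2 1 9

Derivation:
Op 1: merge R3<->R0 -> R3=(0,0,0,0) R0=(0,0,0,0)
Op 2: inc R2 by 1 -> R2=(0,0,1,0) value=1
Op 3: inc R1 by 2 -> R1=(0,2,0,0) value=2
Op 4: merge R2<->R1 -> R2=(0,2,1,0) R1=(0,2,1,0)
Op 5: merge R2<->R0 -> R2=(0,2,1,0) R0=(0,2,1,0)
Op 6: inc R3 by 2 -> R3=(0,0,0,2) value=2
Op 7: merge R1<->R2 -> R1=(0,2,1,0) R2=(0,2,1,0)
Op 8: inc R3 by 2 -> R3=(0,0,0,4) value=4
Op 9: inc R3 by 5 -> R3=(0,0,0,9) value=9
Op 10: merge R3<->R0 -> R3=(0,2,1,9) R0=(0,2,1,9)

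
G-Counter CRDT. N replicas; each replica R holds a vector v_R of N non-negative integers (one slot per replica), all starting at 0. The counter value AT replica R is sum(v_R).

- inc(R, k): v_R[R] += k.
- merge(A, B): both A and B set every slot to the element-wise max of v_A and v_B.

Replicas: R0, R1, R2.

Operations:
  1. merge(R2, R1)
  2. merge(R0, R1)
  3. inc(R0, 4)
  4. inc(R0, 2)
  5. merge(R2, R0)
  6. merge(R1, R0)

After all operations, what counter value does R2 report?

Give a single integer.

Answer: 6

Derivation:
Op 1: merge R2<->R1 -> R2=(0,0,0) R1=(0,0,0)
Op 2: merge R0<->R1 -> R0=(0,0,0) R1=(0,0,0)
Op 3: inc R0 by 4 -> R0=(4,0,0) value=4
Op 4: inc R0 by 2 -> R0=(6,0,0) value=6
Op 5: merge R2<->R0 -> R2=(6,0,0) R0=(6,0,0)
Op 6: merge R1<->R0 -> R1=(6,0,0) R0=(6,0,0)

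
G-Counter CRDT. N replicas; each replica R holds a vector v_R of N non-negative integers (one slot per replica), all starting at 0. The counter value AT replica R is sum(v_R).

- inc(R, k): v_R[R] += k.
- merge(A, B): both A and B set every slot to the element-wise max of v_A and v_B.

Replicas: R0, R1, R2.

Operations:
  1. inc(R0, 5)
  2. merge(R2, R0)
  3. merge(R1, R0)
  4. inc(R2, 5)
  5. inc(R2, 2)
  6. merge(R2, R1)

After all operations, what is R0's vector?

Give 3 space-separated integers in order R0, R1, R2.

Op 1: inc R0 by 5 -> R0=(5,0,0) value=5
Op 2: merge R2<->R0 -> R2=(5,0,0) R0=(5,0,0)
Op 3: merge R1<->R0 -> R1=(5,0,0) R0=(5,0,0)
Op 4: inc R2 by 5 -> R2=(5,0,5) value=10
Op 5: inc R2 by 2 -> R2=(5,0,7) value=12
Op 6: merge R2<->R1 -> R2=(5,0,7) R1=(5,0,7)

Answer: 5 0 0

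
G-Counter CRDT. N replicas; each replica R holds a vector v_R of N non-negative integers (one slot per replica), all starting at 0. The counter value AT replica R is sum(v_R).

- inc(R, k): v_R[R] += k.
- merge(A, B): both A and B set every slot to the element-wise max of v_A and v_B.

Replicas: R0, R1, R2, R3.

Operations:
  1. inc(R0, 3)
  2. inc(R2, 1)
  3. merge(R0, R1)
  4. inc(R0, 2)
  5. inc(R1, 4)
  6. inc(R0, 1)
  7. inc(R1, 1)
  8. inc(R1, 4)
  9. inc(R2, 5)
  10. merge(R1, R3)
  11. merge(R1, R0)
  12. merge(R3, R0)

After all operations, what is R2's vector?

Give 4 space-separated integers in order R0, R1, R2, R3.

Answer: 0 0 6 0

Derivation:
Op 1: inc R0 by 3 -> R0=(3,0,0,0) value=3
Op 2: inc R2 by 1 -> R2=(0,0,1,0) value=1
Op 3: merge R0<->R1 -> R0=(3,0,0,0) R1=(3,0,0,0)
Op 4: inc R0 by 2 -> R0=(5,0,0,0) value=5
Op 5: inc R1 by 4 -> R1=(3,4,0,0) value=7
Op 6: inc R0 by 1 -> R0=(6,0,0,0) value=6
Op 7: inc R1 by 1 -> R1=(3,5,0,0) value=8
Op 8: inc R1 by 4 -> R1=(3,9,0,0) value=12
Op 9: inc R2 by 5 -> R2=(0,0,6,0) value=6
Op 10: merge R1<->R3 -> R1=(3,9,0,0) R3=(3,9,0,0)
Op 11: merge R1<->R0 -> R1=(6,9,0,0) R0=(6,9,0,0)
Op 12: merge R3<->R0 -> R3=(6,9,0,0) R0=(6,9,0,0)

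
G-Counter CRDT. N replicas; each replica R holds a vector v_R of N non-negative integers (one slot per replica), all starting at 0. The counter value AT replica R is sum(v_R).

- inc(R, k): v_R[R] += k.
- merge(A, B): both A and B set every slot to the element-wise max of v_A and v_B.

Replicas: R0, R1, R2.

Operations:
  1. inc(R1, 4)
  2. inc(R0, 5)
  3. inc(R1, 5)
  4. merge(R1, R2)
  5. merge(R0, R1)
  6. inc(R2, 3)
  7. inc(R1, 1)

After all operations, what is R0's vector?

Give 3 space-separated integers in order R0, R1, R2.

Op 1: inc R1 by 4 -> R1=(0,4,0) value=4
Op 2: inc R0 by 5 -> R0=(5,0,0) value=5
Op 3: inc R1 by 5 -> R1=(0,9,0) value=9
Op 4: merge R1<->R2 -> R1=(0,9,0) R2=(0,9,0)
Op 5: merge R0<->R1 -> R0=(5,9,0) R1=(5,9,0)
Op 6: inc R2 by 3 -> R2=(0,9,3) value=12
Op 7: inc R1 by 1 -> R1=(5,10,0) value=15

Answer: 5 9 0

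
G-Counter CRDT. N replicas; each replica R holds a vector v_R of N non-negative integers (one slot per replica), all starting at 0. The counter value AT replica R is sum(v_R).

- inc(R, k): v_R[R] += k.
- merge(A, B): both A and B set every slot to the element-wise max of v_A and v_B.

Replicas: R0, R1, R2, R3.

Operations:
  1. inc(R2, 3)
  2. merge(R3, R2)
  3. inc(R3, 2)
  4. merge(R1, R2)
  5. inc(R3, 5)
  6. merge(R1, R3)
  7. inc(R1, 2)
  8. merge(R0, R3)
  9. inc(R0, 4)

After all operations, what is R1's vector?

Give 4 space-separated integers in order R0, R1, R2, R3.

Answer: 0 2 3 7

Derivation:
Op 1: inc R2 by 3 -> R2=(0,0,3,0) value=3
Op 2: merge R3<->R2 -> R3=(0,0,3,0) R2=(0,0,3,0)
Op 3: inc R3 by 2 -> R3=(0,0,3,2) value=5
Op 4: merge R1<->R2 -> R1=(0,0,3,0) R2=(0,0,3,0)
Op 5: inc R3 by 5 -> R3=(0,0,3,7) value=10
Op 6: merge R1<->R3 -> R1=(0,0,3,7) R3=(0,0,3,7)
Op 7: inc R1 by 2 -> R1=(0,2,3,7) value=12
Op 8: merge R0<->R3 -> R0=(0,0,3,7) R3=(0,0,3,7)
Op 9: inc R0 by 4 -> R0=(4,0,3,7) value=14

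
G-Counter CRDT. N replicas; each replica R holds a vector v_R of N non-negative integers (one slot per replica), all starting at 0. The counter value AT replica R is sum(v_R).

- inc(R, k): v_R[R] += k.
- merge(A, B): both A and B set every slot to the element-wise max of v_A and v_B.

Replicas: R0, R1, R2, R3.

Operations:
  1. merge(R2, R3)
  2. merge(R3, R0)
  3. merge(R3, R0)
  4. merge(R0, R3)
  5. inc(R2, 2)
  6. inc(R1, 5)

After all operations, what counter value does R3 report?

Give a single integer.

Answer: 0

Derivation:
Op 1: merge R2<->R3 -> R2=(0,0,0,0) R3=(0,0,0,0)
Op 2: merge R3<->R0 -> R3=(0,0,0,0) R0=(0,0,0,0)
Op 3: merge R3<->R0 -> R3=(0,0,0,0) R0=(0,0,0,0)
Op 4: merge R0<->R3 -> R0=(0,0,0,0) R3=(0,0,0,0)
Op 5: inc R2 by 2 -> R2=(0,0,2,0) value=2
Op 6: inc R1 by 5 -> R1=(0,5,0,0) value=5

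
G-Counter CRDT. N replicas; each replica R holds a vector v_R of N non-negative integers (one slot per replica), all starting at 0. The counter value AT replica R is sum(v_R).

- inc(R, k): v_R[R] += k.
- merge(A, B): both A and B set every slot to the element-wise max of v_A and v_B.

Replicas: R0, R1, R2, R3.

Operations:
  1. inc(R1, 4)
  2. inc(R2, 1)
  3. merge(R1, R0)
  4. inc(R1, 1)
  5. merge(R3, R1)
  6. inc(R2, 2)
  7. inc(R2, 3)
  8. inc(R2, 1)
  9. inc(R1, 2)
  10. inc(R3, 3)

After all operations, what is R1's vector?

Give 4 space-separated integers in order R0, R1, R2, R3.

Answer: 0 7 0 0

Derivation:
Op 1: inc R1 by 4 -> R1=(0,4,0,0) value=4
Op 2: inc R2 by 1 -> R2=(0,0,1,0) value=1
Op 3: merge R1<->R0 -> R1=(0,4,0,0) R0=(0,4,0,0)
Op 4: inc R1 by 1 -> R1=(0,5,0,0) value=5
Op 5: merge R3<->R1 -> R3=(0,5,0,0) R1=(0,5,0,0)
Op 6: inc R2 by 2 -> R2=(0,0,3,0) value=3
Op 7: inc R2 by 3 -> R2=(0,0,6,0) value=6
Op 8: inc R2 by 1 -> R2=(0,0,7,0) value=7
Op 9: inc R1 by 2 -> R1=(0,7,0,0) value=7
Op 10: inc R3 by 3 -> R3=(0,5,0,3) value=8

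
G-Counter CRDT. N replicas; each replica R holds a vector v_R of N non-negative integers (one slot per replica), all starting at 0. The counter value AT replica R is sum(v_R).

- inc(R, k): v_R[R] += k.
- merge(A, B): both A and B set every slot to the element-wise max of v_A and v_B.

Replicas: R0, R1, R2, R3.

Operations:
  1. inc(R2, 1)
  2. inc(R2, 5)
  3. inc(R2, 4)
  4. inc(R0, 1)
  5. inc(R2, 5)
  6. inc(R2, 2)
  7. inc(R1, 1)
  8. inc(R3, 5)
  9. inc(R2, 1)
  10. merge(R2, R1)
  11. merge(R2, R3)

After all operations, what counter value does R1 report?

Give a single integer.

Answer: 19

Derivation:
Op 1: inc R2 by 1 -> R2=(0,0,1,0) value=1
Op 2: inc R2 by 5 -> R2=(0,0,6,0) value=6
Op 3: inc R2 by 4 -> R2=(0,0,10,0) value=10
Op 4: inc R0 by 1 -> R0=(1,0,0,0) value=1
Op 5: inc R2 by 5 -> R2=(0,0,15,0) value=15
Op 6: inc R2 by 2 -> R2=(0,0,17,0) value=17
Op 7: inc R1 by 1 -> R1=(0,1,0,0) value=1
Op 8: inc R3 by 5 -> R3=(0,0,0,5) value=5
Op 9: inc R2 by 1 -> R2=(0,0,18,0) value=18
Op 10: merge R2<->R1 -> R2=(0,1,18,0) R1=(0,1,18,0)
Op 11: merge R2<->R3 -> R2=(0,1,18,5) R3=(0,1,18,5)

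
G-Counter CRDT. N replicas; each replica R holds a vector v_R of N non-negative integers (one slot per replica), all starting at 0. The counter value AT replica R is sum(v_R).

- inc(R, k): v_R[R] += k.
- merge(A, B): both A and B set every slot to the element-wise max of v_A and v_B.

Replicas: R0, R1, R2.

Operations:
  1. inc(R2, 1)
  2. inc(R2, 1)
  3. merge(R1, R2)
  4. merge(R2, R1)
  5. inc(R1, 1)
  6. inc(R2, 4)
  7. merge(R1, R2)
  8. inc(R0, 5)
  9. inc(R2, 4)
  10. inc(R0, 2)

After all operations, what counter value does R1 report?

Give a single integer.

Op 1: inc R2 by 1 -> R2=(0,0,1) value=1
Op 2: inc R2 by 1 -> R2=(0,0,2) value=2
Op 3: merge R1<->R2 -> R1=(0,0,2) R2=(0,0,2)
Op 4: merge R2<->R1 -> R2=(0,0,2) R1=(0,0,2)
Op 5: inc R1 by 1 -> R1=(0,1,2) value=3
Op 6: inc R2 by 4 -> R2=(0,0,6) value=6
Op 7: merge R1<->R2 -> R1=(0,1,6) R2=(0,1,6)
Op 8: inc R0 by 5 -> R0=(5,0,0) value=5
Op 9: inc R2 by 4 -> R2=(0,1,10) value=11
Op 10: inc R0 by 2 -> R0=(7,0,0) value=7

Answer: 7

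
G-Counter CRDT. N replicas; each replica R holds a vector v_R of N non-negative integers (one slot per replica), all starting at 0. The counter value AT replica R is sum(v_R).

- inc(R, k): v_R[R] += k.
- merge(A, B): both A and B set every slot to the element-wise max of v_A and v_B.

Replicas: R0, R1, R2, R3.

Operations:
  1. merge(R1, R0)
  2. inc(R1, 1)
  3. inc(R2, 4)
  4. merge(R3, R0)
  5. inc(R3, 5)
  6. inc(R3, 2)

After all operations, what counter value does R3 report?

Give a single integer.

Op 1: merge R1<->R0 -> R1=(0,0,0,0) R0=(0,0,0,0)
Op 2: inc R1 by 1 -> R1=(0,1,0,0) value=1
Op 3: inc R2 by 4 -> R2=(0,0,4,0) value=4
Op 4: merge R3<->R0 -> R3=(0,0,0,0) R0=(0,0,0,0)
Op 5: inc R3 by 5 -> R3=(0,0,0,5) value=5
Op 6: inc R3 by 2 -> R3=(0,0,0,7) value=7

Answer: 7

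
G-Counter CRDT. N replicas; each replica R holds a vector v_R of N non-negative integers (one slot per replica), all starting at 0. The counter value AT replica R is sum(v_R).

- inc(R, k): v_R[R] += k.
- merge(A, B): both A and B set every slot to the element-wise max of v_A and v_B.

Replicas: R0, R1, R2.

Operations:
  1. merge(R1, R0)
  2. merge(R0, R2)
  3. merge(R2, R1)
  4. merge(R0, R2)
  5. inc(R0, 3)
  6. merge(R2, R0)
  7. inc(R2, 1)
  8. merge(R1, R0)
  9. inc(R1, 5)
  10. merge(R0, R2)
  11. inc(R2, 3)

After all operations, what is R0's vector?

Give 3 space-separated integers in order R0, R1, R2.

Op 1: merge R1<->R0 -> R1=(0,0,0) R0=(0,0,0)
Op 2: merge R0<->R2 -> R0=(0,0,0) R2=(0,0,0)
Op 3: merge R2<->R1 -> R2=(0,0,0) R1=(0,0,0)
Op 4: merge R0<->R2 -> R0=(0,0,0) R2=(0,0,0)
Op 5: inc R0 by 3 -> R0=(3,0,0) value=3
Op 6: merge R2<->R0 -> R2=(3,0,0) R0=(3,0,0)
Op 7: inc R2 by 1 -> R2=(3,0,1) value=4
Op 8: merge R1<->R0 -> R1=(3,0,0) R0=(3,0,0)
Op 9: inc R1 by 5 -> R1=(3,5,0) value=8
Op 10: merge R0<->R2 -> R0=(3,0,1) R2=(3,0,1)
Op 11: inc R2 by 3 -> R2=(3,0,4) value=7

Answer: 3 0 1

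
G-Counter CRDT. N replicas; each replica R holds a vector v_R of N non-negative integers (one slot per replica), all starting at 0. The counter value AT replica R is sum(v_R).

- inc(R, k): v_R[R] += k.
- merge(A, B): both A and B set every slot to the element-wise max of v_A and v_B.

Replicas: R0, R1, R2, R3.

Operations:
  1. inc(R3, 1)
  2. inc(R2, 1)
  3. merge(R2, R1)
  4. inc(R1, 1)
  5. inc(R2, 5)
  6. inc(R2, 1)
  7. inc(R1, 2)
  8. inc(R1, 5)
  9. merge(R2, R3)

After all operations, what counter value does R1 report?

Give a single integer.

Answer: 9

Derivation:
Op 1: inc R3 by 1 -> R3=(0,0,0,1) value=1
Op 2: inc R2 by 1 -> R2=(0,0,1,0) value=1
Op 3: merge R2<->R1 -> R2=(0,0,1,0) R1=(0,0,1,0)
Op 4: inc R1 by 1 -> R1=(0,1,1,0) value=2
Op 5: inc R2 by 5 -> R2=(0,0,6,0) value=6
Op 6: inc R2 by 1 -> R2=(0,0,7,0) value=7
Op 7: inc R1 by 2 -> R1=(0,3,1,0) value=4
Op 8: inc R1 by 5 -> R1=(0,8,1,0) value=9
Op 9: merge R2<->R3 -> R2=(0,0,7,1) R3=(0,0,7,1)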